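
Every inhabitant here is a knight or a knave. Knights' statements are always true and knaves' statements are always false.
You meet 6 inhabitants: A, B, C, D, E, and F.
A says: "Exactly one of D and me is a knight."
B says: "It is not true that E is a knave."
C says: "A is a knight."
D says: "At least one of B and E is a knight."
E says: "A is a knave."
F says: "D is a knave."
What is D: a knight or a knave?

Consistent assignments: {A=knight, B=knave, C=knight, D=knave, E=knave, F=knight}
In every consistent assignment, D is a knave.

D is a knave.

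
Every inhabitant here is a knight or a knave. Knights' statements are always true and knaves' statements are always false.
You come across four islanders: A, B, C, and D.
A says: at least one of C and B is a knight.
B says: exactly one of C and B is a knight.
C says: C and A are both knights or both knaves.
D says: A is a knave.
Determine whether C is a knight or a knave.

C is a knave.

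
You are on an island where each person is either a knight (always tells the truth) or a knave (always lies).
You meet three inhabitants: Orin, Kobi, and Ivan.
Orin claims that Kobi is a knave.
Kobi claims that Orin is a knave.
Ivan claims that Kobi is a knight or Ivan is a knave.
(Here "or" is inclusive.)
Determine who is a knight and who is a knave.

Orin is a knave, Kobi is a knight, and Ivan is a knight.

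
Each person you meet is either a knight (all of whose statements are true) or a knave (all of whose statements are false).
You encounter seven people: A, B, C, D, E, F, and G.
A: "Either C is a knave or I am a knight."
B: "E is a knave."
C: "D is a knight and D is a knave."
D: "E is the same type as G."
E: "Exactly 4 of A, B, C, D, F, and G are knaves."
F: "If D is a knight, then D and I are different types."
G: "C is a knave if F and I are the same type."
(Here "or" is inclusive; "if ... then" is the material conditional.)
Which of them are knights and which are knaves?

A is a knight, B is a knight, C is a knave, D is a knave, E is a knave, F is a knight, and G is a knight.

A is a knight, and the claim "either C is a knave or I am a knight" is indeed true.
B is a knight, and the claim "E is a knave" is indeed true.
C is a knave, and the claim "D is a knight and D is a knave" is indeed false.
D is a knave; "E is the same type as G" is false, as required.
E (knave): "exactly 4 of A, B, C, D, F, and G are knaves" — false. ✓
F (knight): "if D is a knight, then D and I are different types" — true. ✓
G is a knight, and the claim "C is a knave if F and I are the same type" is indeed true.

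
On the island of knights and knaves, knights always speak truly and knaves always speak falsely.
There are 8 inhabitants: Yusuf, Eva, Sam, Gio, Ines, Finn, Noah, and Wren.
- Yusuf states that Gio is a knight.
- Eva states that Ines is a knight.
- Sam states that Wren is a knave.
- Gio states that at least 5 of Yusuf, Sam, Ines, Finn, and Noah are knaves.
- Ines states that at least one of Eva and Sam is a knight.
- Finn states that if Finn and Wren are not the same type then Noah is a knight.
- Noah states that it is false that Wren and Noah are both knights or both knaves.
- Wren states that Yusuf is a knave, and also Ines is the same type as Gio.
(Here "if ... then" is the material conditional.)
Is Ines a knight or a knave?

Ines is a knight.

Consistent assignments: {Yusuf=knave, Eva=knight, Sam=knight, Gio=knave, Ines=knight, Finn=knight, Noah=knight, Wren=knave}
In every consistent assignment, Ines is a knight.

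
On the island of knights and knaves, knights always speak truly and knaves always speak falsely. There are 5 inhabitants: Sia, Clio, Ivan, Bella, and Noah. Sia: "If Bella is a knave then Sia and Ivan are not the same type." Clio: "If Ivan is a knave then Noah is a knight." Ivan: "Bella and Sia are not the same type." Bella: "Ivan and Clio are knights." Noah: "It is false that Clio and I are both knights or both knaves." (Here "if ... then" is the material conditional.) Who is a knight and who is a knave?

Sia is a knave, so "if Bella is a knave then Sia and Ivan are not the same type" must be false — and it is.
Clio is a knave, and the claim "if Ivan is a knave then Noah is a knight" is indeed false.
Ivan is a knave, so "Bella and Sia are not the same type" must be false — and it is.
Bella is a knave; "Ivan and Clio are knights" is false, as required.
Noah is a knave; "it is false that Clio and I are both knights or both knaves" is false, as required.

Sia is a knave, Clio is a knave, Ivan is a knave, Bella is a knave, and Noah is a knave.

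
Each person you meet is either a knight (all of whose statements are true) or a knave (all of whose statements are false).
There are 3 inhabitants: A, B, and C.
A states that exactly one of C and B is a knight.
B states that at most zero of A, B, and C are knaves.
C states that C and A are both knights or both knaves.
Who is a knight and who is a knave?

Knights: A and C. Knaves: B.

A is a knight, and the claim "exactly one of C and B is a knight" is indeed true.
As a knave, B's statement "at most zero of A, B, and C are knaves" should be False; it is.
Since C is a knight, "C and A are both knights or both knaves" needs to be true, which holds.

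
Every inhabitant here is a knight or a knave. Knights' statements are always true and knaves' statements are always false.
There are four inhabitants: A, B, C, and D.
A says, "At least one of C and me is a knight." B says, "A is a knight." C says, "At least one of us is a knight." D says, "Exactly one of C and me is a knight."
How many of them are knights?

0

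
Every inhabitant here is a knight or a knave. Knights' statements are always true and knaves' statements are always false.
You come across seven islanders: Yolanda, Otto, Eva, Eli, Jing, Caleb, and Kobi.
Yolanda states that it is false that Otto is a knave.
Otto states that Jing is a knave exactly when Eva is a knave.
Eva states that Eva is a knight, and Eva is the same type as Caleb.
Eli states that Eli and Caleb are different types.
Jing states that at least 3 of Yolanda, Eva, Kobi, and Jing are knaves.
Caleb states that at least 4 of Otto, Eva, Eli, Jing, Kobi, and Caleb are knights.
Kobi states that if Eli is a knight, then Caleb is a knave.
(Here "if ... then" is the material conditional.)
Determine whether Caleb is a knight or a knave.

Caleb is a knave.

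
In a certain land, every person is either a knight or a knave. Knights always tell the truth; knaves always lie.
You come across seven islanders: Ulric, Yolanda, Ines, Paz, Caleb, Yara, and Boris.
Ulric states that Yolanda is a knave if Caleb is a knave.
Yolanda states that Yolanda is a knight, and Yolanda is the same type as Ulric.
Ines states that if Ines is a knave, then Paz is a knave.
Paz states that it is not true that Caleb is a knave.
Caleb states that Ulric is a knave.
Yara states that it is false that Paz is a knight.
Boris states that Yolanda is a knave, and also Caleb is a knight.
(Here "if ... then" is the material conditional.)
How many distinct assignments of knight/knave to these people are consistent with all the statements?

1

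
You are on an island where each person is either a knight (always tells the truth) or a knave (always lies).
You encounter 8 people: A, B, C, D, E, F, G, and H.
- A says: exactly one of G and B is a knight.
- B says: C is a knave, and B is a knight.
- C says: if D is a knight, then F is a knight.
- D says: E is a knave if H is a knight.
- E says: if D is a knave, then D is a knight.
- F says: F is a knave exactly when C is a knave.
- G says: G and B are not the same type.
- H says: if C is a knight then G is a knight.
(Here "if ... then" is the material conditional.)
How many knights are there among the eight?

4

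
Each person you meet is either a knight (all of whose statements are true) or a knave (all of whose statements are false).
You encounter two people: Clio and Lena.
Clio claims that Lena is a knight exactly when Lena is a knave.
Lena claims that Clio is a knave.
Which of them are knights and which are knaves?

Suppose Clio is a knight. Then Clio's statement "Lena is a knight exactly when Lena is a knave" would have to be true. Checking the 2 ways to assign the others, none is consistent with every speaker.
(For instance, with Lena=knight, Clio's claim "Lena is a knight exactly when Lena is a knave" comes out false where it would need to be true.)
So Clio must be a knave, making "Lena is a knight exactly when Lena is a knave" false. Taking Clio=knave, Lena=knight, each remaining statement checks out:
  Lena (knight): "Clio is a knave" — true. ✓
This is the unique consistent assignment.

Knights: Lena. Knaves: Clio.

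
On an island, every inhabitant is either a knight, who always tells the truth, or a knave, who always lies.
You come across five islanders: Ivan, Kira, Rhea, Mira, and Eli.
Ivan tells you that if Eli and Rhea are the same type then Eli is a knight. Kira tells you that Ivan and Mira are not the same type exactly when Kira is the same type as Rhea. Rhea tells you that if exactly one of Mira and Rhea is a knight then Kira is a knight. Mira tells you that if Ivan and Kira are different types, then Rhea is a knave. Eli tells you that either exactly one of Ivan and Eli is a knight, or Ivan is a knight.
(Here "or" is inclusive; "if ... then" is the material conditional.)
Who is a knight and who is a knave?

As a knight, Ivan's statement "if Eli and Rhea are the same type then Eli is a knight" should be True; it is.
Kira (knave): "Ivan and Mira are not the same type exactly when Kira is the same type as Rhea" — False. ✓
Rhea is a knave, and the claim "if exactly one of Mira and Rhea is a knight then Kira is a knight" is indeed False.
Since Mira is a knight, "if Ivan and Kira are different types, then Rhea is a knave" needs to be True, which holds.
Since Eli is a knight, "either exactly one of Ivan and Eli is a knight, or Ivan is a knight" needs to be True, which holds.

Ivan is a knight, Kira is a knave, Rhea is a knave, Mira is a knight, and Eli is a knight.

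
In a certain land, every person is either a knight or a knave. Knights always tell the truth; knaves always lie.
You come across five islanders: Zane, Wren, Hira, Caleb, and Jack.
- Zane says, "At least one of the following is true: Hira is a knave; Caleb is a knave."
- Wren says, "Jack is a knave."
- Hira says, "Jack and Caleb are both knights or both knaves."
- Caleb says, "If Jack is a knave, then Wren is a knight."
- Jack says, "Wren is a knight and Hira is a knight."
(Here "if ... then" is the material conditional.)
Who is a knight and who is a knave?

Zane is a knight, Wren is a knight, Hira is a knave, Caleb is a knight, and Jack is a knave.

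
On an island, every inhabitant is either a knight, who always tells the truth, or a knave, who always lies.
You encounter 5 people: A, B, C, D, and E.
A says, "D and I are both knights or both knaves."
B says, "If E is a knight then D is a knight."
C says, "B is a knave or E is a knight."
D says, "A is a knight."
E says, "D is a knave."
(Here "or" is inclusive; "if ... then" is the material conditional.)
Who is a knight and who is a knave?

Knights: A, B, and D. Knaves: C and E.

Since A is a knight, "D and I are both knights or both knaves" needs to be true, which holds.
B is a knight, so "if E is a knight then D is a knight" must be true — and it is.
C is a knave; "B is a knave or E is a knight" is False, as required.
As a knight, D's statement "A is a knight" should be true; it is.
As a knave, E's statement "D is a knave" should be False; it is.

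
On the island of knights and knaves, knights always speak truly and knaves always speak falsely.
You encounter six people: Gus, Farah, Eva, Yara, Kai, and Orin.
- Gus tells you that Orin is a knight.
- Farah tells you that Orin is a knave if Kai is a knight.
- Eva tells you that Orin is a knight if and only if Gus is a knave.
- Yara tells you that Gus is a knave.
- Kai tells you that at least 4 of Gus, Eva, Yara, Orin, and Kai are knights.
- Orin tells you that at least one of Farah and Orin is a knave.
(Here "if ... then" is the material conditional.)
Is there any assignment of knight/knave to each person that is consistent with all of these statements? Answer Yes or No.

No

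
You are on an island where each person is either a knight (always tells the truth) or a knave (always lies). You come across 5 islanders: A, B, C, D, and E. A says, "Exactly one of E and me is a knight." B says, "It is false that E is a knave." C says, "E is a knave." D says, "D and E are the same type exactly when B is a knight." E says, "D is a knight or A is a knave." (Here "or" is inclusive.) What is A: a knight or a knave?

A is a knight.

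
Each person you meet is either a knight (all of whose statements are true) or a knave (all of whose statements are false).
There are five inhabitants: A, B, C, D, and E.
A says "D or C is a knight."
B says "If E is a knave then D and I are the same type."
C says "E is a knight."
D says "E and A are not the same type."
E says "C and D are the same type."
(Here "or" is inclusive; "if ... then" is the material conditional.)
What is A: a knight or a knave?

A is a knight.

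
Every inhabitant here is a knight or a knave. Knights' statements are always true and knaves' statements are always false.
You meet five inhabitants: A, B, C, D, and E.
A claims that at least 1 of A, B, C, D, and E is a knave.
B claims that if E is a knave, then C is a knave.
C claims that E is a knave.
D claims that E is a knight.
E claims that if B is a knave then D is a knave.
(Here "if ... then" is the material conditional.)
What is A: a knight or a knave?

A is a knight.

Consistent assignments: {A=knight, B=knight, C=knave, D=knight, E=knight}
In every consistent assignment, A is a knight.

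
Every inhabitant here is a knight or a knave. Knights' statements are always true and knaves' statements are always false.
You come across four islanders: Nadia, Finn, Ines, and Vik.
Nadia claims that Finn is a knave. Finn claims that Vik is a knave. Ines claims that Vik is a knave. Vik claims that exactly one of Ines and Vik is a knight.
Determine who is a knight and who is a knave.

Knights: Nadia and Vik. Knaves: Finn and Ines.

Suppose Nadia is a knave. Then Nadia's statement "Finn is a knave" would have to be false. Checking the 8 ways to assign the others, none is consistent with every speaker.
(For instance, with Finn=knave, Ines=knave, Vik=knight, Nadia's claim "Finn is a knave" comes out true where it would need to be false.)
So Nadia must be a knight, making "Finn is a knave" true. Taking Nadia=knight, Finn=knave, Ines=knave, Vik=knight, each remaining statement checks out:
  Finn (knave): "Vik is a knave" — false. ✓
  Ines (knave): "Vik is a knave" — false. ✓
  Vik (knight): "exactly one of Ines and Vik is a knight" — true. ✓
This is the unique consistent assignment.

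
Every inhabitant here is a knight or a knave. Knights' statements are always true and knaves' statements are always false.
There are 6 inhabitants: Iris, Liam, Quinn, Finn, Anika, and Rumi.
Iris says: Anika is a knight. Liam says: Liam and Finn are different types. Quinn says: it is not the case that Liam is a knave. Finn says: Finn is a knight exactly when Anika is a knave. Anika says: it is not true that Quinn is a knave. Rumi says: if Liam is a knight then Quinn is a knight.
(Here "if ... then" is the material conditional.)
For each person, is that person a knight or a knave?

Iris is a knave, Liam is a knave, Quinn is a knave, Finn is a knave, Anika is a knave, and Rumi is a knight.

Iris is a knave; "Anika is a knight" is False, as required.
Liam is a knave; "Liam and Finn are different types" is False, as required.
Quinn is a knave, and the claim "it is not the case that Liam is a knave" is indeed False.
Finn (knave): "Finn is a knight exactly when Anika is a knave" — False. ✓
Anika is a knave; "it is not true that Quinn is a knave" is False, as required.
Rumi (knight): "if Liam is a knight then Quinn is a knight" — True. ✓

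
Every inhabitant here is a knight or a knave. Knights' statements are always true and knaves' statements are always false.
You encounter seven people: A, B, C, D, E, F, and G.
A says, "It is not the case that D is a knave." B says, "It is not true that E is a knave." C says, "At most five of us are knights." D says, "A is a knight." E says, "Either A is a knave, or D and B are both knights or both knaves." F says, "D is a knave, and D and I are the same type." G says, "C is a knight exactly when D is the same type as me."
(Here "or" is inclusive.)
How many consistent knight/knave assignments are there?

Consistent assignments:
  A=knight, B=knight, C=knight, D=knight, E=knight, F=knave, G=knave
  A=knight, B=knave, C=knight, D=knight, E=knave, F=knave, G=knight
  A=knight, B=knave, C=knight, D=knight, E=knave, F=knave, G=knave

3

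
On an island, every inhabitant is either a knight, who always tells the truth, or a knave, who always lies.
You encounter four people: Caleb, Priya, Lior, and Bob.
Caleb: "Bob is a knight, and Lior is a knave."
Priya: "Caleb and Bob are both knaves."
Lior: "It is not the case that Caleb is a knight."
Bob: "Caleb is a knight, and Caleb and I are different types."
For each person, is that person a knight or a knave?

Caleb is a knave, Priya is a knight, Lior is a knight, and Bob is a knave.

Caleb is a knave; "Bob is a knight, and Lior is a knave" is False, as required.
Priya is a knight, and the claim "Caleb and Bob are both knaves" is indeed true.
Lior is a knight; "it is not the case that Caleb is a knight" is true, as required.
Bob is a knave, and the claim "Caleb is a knight, and Caleb and I are different types" is indeed False.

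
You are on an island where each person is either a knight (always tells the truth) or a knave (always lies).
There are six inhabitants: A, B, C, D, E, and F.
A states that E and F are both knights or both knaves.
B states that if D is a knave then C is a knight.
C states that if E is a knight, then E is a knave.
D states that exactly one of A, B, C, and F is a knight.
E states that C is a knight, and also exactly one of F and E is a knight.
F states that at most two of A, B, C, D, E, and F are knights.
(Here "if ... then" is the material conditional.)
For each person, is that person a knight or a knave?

Knights: A, B, and C. Knaves: D, E, and F.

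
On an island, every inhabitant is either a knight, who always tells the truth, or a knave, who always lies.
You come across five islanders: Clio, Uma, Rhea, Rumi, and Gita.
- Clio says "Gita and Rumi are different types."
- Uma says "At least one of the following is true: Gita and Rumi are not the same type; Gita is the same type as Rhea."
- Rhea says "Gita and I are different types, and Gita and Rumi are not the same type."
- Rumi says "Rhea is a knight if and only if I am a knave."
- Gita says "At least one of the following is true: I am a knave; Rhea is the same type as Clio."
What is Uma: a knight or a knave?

Consistent assignments: {Clio=knave, Uma=knave, Rhea=knave, Rumi=knight, Gita=knight}
In every consistent assignment, Uma is a knave.

Uma is a knave.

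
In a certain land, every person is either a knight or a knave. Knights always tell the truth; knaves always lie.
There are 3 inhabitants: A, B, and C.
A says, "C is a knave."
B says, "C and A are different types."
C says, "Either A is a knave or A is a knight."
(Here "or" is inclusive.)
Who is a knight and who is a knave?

Knights: B and C. Knaves: A.

A is a knave; "C is a knave" is false, as required.
B (knight): "C and A are different types" — True. ✓
C (knight): "either A is a knave or A is a knight" — True. ✓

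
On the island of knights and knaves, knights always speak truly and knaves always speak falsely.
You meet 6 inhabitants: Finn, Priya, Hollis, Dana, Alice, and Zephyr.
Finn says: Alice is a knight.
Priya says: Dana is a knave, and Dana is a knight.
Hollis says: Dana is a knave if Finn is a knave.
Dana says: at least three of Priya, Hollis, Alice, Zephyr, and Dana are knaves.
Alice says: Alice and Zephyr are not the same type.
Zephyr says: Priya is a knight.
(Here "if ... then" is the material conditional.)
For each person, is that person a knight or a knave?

Finn is a knave, Priya is a knave, Hollis is a knave, Dana is a knight, Alice is a knave, and Zephyr is a knave.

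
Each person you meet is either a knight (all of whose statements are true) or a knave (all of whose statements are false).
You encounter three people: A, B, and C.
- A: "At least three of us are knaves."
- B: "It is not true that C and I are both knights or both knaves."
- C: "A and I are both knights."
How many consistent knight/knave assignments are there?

1

Consistent assignments:
  A=knave, B=knight, C=knave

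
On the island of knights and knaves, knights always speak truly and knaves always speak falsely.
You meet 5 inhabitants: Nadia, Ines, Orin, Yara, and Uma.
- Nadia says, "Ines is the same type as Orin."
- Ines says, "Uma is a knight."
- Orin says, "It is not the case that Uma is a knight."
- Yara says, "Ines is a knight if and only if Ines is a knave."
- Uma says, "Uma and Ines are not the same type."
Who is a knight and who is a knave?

Knights: Orin. Knaves: Nadia, Ines, Yara, and Uma.

Nadia is a knave; "Ines is the same type as Orin" is false, as required.
Ines is a knave, so "Uma is a knight" must be false — and it is.
Orin is a knight, so "it is not the case that Uma is a knight" must be true — and it is.
As a knave, Yara's statement "Ines is a knight if and only if Ines is a knave" should be false; it is.
Since Uma is a knave, "Uma and Ines are not the same type" needs to be false, which holds.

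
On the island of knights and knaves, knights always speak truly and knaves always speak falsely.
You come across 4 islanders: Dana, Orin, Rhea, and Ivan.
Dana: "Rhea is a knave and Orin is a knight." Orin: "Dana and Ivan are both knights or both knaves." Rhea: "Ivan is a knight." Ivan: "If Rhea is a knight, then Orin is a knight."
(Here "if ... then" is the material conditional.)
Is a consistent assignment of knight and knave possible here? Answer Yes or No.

No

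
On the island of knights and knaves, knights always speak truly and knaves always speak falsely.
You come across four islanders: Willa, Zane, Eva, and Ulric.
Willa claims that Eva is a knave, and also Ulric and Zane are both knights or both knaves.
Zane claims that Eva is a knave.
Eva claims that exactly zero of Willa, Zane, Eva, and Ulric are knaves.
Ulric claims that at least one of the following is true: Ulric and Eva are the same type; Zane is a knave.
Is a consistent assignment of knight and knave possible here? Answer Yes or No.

No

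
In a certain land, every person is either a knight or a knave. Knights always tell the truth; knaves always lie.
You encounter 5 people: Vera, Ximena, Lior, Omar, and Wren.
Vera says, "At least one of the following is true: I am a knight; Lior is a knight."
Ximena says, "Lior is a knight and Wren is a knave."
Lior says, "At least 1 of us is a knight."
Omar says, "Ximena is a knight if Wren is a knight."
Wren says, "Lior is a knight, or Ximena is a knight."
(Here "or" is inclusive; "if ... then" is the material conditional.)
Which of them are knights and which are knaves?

Knights: Vera, Lior, and Wren. Knaves: Ximena and Omar.

Suppose Vera is a knave. Then Vera's statement "at least one of the following is true: I am a knight; Lior is a knight" would have to be false. Checking the 16 ways to assign the others, none is consistent with every speaker.
(For instance, with Ximena=knave, Lior=knight, Omar=knave, Wren=knight, Vera's claim "at least one of the following is true: I am a knight; Lior is a knight" comes out true where it would need to be false.)
So Vera must be a knight, making "at least one of the following is true: I am a knight; Lior is a knight" true. Taking Vera=knight, Ximena=knave, Lior=knight, Omar=knave, Wren=knight, each remaining statement checks out:
  Ximena (knave): "Lior is a knight and Wren is a knave" — false. ✓
  Lior (knight): "at least 1 of us is a knight" — true. ✓
  Omar (knave): "Ximena is a knight if Wren is a knight" — false. ✓
  Wren (knight): "Lior is a knight, or Ximena is a knight" — true. ✓
This is the unique consistent assignment.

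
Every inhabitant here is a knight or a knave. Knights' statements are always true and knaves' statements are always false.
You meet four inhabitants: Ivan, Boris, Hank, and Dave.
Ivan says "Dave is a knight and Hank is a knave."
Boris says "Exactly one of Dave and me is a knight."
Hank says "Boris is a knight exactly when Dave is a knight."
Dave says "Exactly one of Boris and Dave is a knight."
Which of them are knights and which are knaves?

As a knave, Ivan's statement "Dave is a knight and Hank is a knave" should be false; it is.
Boris is a knave; "exactly one of Dave and me is a knight" is false, as required.
Hank is a knight, and the claim "Boris is a knight exactly when Dave is a knight" is indeed True.
Dave is a knave, and the claim "exactly one of Boris and Dave is a knight" is indeed false.

Knights: Hank. Knaves: Ivan, Boris, and Dave.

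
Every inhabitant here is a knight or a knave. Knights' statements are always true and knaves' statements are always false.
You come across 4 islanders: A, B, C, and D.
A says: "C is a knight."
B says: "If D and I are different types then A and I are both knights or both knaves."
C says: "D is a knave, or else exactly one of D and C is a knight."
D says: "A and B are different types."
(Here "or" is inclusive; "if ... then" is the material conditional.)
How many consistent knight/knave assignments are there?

1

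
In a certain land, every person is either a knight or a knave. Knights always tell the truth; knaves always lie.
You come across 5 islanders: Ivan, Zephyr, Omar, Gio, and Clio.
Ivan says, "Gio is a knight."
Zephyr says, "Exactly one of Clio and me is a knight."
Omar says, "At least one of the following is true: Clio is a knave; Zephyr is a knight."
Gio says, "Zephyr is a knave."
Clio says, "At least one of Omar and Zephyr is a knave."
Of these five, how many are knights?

2

The unique consistent assignment is Ivan=knave, Zephyr=knight, Omar=knight, Gio=knave, Clio=knave.
That has 2 knights.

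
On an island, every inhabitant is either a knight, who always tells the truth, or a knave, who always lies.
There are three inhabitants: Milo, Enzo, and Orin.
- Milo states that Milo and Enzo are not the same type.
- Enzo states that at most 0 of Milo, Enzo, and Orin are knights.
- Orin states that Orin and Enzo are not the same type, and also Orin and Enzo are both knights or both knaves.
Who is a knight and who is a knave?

Knights: Milo. Knaves: Enzo and Orin.

Suppose Milo is a knave. Then Milo's statement "Milo and Enzo are not the same type" would have to be false. Checking the 4 ways to assign the others, none is consistent with every speaker.
(For instance, with Enzo=knave, Orin=knave, Enzo's claim "at most 0 of Milo, Enzo, and Orin are knights" comes out true where it would need to be false.)
So Milo must be a knight, making "Milo and Enzo are not the same type" true. Taking Milo=knight, Enzo=knave, Orin=knave, each remaining statement checks out:
  Enzo (knave): "at most 0 of Milo, Enzo, and Orin are knights" — false. ✓
  Orin (knave): "Orin and Enzo are not the same type, and also Orin and Enzo are both knights or both knaves" — false. ✓
This is the unique consistent assignment.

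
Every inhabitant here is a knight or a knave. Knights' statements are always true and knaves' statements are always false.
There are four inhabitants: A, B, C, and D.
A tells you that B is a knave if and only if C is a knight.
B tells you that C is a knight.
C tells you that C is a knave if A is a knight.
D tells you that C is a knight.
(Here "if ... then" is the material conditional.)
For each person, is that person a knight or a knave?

A is a knave, B is a knight, C is a knight, and D is a knight.

A is a knave, and the claim "B is a knave if and only if C is a knight" is indeed false.
B (knight): "C is a knight" — True. ✓
Since C is a knight, "C is a knave if A is a knight" needs to be True, which holds.
D is a knight, and the claim "C is a knight" is indeed True.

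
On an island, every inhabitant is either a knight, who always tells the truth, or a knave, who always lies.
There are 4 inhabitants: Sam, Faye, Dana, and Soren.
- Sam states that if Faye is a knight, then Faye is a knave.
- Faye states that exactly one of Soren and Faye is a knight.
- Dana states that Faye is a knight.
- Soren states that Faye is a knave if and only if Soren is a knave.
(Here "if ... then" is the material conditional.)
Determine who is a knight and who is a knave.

Sam is a knave, Faye is a knight, Dana is a knight, and Soren is a knave.

Sam is a knave, and the claim "if Faye is a knight, then Faye is a knave" is indeed false.
Faye is a knight, so "exactly one of Soren and Faye is a knight" must be true — and it is.
Dana (knight): "Faye is a knight" — true. ✓
Soren is a knave, and the claim "Faye is a knave if and only if Soren is a knave" is indeed false.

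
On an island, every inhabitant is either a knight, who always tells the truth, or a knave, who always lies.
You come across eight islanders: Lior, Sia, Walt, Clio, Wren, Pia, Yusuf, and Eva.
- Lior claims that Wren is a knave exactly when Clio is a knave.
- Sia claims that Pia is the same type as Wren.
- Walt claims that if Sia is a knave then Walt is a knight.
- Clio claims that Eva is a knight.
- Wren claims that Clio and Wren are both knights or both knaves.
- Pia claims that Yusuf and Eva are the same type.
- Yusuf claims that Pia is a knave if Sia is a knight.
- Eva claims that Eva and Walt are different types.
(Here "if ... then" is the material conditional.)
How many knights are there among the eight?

4

The unique consistent assignment is Lior=knave, Sia=knave, Walt=knave, Clio=knight, Wren=knave, Pia=knight, Yusuf=knight, Eva=knight.
That has 4 knights.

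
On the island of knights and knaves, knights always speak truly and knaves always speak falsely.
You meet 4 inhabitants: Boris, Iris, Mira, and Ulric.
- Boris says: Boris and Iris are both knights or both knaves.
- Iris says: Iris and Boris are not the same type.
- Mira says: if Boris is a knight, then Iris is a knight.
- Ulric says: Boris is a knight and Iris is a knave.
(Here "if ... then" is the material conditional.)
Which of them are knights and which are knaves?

Boris is a knave; "Boris and Iris are both knights or both knaves" is false, as required.
As a knight, Iris's statement "Iris and Boris are not the same type" should be True; it is.
Mira (knight): "if Boris is a knight, then Iris is a knight" — True. ✓
Ulric is a knave; "Boris is a knight and Iris is a knave" is false, as required.

Boris is a knave, Iris is a knight, Mira is a knight, and Ulric is a knave.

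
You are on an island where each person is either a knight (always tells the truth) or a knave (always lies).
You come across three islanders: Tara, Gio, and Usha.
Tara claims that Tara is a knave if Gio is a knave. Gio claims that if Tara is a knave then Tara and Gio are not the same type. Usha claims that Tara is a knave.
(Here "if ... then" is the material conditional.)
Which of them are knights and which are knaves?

Tara is a knight, Gio is a knight, and Usha is a knave.

Tara is a knight, so "Tara is a knave if Gio is a knave" must be true — and it is.
Gio is a knight; "if Tara is a knave then Tara and Gio are not the same type" is true, as required.
Usha is a knave, and the claim "Tara is a knave" is indeed false.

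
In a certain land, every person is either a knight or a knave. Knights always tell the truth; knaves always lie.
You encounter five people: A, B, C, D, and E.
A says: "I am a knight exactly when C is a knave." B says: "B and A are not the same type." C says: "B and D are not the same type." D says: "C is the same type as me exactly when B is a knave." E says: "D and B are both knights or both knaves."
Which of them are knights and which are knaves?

A is a knave, B is a knight, C is a knave, D is a knight, and E is a knight.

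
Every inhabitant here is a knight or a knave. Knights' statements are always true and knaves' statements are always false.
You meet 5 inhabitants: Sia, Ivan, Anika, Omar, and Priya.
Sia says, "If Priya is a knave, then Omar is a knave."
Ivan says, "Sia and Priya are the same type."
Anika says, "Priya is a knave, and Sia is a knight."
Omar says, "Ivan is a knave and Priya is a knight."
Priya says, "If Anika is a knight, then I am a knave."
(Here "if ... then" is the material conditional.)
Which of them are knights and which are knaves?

Sia is a knight, Ivan is a knight, Anika is a knave, Omar is a knave, and Priya is a knight.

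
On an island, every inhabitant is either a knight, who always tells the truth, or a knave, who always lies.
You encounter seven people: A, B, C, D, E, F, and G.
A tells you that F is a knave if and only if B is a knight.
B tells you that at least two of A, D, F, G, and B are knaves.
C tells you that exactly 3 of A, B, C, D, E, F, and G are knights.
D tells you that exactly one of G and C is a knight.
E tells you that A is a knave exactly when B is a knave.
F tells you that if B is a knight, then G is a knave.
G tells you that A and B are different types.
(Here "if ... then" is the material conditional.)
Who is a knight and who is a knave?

Knights: A, D, F, and G. Knaves: B, C, and E.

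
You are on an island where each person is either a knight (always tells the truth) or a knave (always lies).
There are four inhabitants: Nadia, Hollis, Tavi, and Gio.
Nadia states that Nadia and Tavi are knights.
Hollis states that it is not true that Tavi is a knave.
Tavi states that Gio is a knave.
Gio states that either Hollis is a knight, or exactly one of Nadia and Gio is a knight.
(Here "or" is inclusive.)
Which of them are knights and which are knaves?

Knights: Gio. Knaves: Nadia, Hollis, and Tavi.

Nadia is a knave; "Nadia and Tavi are knights" is false, as required.
Since Hollis is a knave, "it is not true that Tavi is a knave" needs to be false, which holds.
Tavi is a knave; "Gio is a knave" is false, as required.
Since Gio is a knight, "either Hollis is a knight, or exactly one of Nadia and Gio is a knight" needs to be true, which holds.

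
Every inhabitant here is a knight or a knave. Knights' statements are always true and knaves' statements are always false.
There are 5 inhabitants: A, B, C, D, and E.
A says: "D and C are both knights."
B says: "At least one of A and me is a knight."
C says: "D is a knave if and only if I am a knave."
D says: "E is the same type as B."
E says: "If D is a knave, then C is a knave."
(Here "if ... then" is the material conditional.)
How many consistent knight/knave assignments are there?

2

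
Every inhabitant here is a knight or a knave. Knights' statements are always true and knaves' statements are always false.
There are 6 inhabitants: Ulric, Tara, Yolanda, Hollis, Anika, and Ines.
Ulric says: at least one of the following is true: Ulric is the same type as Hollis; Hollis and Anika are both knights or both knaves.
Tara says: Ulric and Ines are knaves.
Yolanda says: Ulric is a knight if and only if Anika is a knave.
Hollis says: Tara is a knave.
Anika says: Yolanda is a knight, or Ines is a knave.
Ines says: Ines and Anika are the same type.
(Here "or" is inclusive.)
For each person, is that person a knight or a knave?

Knights: Ulric, Hollis, and Anika. Knaves: Tara, Yolanda, and Ines.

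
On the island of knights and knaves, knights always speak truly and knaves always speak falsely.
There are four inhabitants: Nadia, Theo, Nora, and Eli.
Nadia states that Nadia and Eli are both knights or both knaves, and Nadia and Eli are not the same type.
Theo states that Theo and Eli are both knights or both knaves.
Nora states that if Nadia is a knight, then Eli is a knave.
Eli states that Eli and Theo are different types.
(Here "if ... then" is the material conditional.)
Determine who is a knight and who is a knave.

Nadia is a knave; "Nadia and Eli are both knights or both knaves, and Nadia and Eli are not the same type" is false, as required.
Theo is a knave, and the claim "Theo and Eli are both knights or both knaves" is indeed false.
Nora is a knight, so "if Nadia is a knight, then Eli is a knave" must be True — and it is.
Eli is a knight, so "Eli and Theo are different types" must be True — and it is.

Nadia is a knave, Theo is a knave, Nora is a knight, and Eli is a knight.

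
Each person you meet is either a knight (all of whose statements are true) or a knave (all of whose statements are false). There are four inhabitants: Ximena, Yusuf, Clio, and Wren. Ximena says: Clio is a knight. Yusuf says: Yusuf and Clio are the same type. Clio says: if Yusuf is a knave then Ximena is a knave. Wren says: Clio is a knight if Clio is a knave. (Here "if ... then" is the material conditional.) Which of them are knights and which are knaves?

Suppose Ximena is a knave. Then Ximena's statement "Clio is a knight" would have to be false. Checking the 8 ways to assign the others, none is consistent with every speaker.
(For instance, with Yusuf=knight, Clio=knight, Wren=knight, Ximena's claim "Clio is a knight" comes out true where it would need to be false.)
So Ximena must be a knight, making "Clio is a knight" true. Taking Ximena=knight, Yusuf=knight, Clio=knight, Wren=knight, each remaining statement checks out:
  Yusuf (knight): "Yusuf and Clio are the same type" — true. ✓
  Clio (knight): "if Yusuf is a knave then Ximena is a knave" — true. ✓
  Wren (knight): "Clio is a knight if Clio is a knave" — true. ✓
This is the unique consistent assignment.

Ximena is a knight, Yusuf is a knight, Clio is a knight, and Wren is a knight.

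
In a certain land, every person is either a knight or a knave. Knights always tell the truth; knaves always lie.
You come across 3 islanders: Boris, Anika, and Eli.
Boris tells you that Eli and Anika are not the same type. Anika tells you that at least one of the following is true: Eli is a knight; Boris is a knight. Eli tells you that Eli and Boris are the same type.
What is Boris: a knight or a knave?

Boris is a knight.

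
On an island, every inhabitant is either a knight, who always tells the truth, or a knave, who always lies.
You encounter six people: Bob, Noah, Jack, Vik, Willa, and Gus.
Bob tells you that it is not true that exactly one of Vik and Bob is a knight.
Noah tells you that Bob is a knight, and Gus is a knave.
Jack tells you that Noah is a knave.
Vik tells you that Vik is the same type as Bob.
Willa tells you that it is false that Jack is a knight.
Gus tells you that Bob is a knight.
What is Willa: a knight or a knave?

Willa is a knave.

Consistent assignments: {Bob=knight, Noah=knave, Jack=knight, Vik=knight, Willa=knave, Gus=knight}
In every consistent assignment, Willa is a knave.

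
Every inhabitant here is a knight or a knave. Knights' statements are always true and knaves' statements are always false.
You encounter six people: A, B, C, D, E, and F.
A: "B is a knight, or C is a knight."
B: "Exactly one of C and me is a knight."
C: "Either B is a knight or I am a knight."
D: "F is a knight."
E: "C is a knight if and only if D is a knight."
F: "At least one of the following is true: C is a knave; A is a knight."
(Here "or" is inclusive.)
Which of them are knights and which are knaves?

Knights: D and F. Knaves: A, B, C, and E.

A (knave): "B is a knight, or C is a knight" — False. ✓
B is a knave, and the claim "exactly one of C and me is a knight" is indeed False.
Since C is a knave, "either B is a knight or I am a knight" needs to be False, which holds.
D is a knight, so "F is a knight" must be true — and it is.
E is a knave, and the claim "C is a knight if and only if D is a knight" is indeed False.
F (knight): "at least one of the following is true: C is a knave; A is a knight" — true. ✓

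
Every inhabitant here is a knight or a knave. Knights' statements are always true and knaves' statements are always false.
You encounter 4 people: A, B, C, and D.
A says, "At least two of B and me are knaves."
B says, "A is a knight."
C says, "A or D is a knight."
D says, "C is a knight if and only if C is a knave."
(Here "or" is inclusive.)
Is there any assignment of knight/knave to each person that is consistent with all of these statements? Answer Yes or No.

No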